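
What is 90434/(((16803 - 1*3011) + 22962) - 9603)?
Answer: 90434/27151 ≈ 3.3308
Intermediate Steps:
90434/(((16803 - 1*3011) + 22962) - 9603) = 90434/(((16803 - 3011) + 22962) - 9603) = 90434/((13792 + 22962) - 9603) = 90434/(36754 - 9603) = 90434/27151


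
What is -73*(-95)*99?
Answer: 686565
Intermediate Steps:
-73*(-95)*99 = 6935*99 = 686565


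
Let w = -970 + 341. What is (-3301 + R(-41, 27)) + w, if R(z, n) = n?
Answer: -3903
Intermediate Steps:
w = -629
(-3301 + R(-41, 27)) + w = (-3301 + 27) - 629 = -3274 - 629 = -3903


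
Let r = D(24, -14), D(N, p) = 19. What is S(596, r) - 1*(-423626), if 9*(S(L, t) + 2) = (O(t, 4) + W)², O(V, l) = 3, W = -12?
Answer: 423633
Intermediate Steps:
r = 19
S(L, t) = 7 (S(L, t) = -2 + (3 - 12)²/9 = -2 + (⅑)*(-9)² = -2 + (⅑)*81 = -2 + 9 = 7)
S(596, r) - 1*(-423626) = 7 - 1*(-423626) = 7 + 423626 = 423633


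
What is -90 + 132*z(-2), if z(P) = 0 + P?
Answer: -354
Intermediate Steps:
z(P) = P
-90 + 132*z(-2) = -90 + 132*(-2) = -90 - 264 = -354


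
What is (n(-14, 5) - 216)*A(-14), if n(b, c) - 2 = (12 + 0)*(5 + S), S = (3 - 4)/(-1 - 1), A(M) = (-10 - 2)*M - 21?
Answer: -21756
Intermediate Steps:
A(M) = -21 - 12*M (A(M) = -12*M - 21 = -21 - 12*M)
S = ½ (S = -1/(-2) = -1*(-½) = ½ ≈ 0.50000)
n(b, c) = 68 (n(b, c) = 2 + (12 + 0)*(5 + ½) = 2 + 12*(11/2) = 2 + 66 = 68)
(n(-14, 5) - 216)*A(-14) = (68 - 216)*(-21 - 12*(-14)) = -148*(-21 + 168) = -148*147 = -21756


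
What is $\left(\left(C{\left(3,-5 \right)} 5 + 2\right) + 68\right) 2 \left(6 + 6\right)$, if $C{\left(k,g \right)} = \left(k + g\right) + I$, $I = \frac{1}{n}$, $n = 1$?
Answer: $1560$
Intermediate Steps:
$I = 1$ ($I = 1^{-1} = 1$)
$C{\left(k,g \right)} = 1 + g + k$ ($C{\left(k,g \right)} = \left(k + g\right) + 1 = \left(g + k\right) + 1 = 1 + g + k$)
$\left(\left(C{\left(3,-5 \right)} 5 + 2\right) + 68\right) 2 \left(6 + 6\right) = \left(\left(\left(1 - 5 + 3\right) 5 + 2\right) + 68\right) 2 \left(6 + 6\right) = \left(\left(\left(-1\right) 5 + 2\right) + 68\right) 2 \cdot 12 = \left(\left(-5 + 2\right) + 68\right) 24 = \left(-3 + 68\right) 24 = 65 \cdot 24 = 1560$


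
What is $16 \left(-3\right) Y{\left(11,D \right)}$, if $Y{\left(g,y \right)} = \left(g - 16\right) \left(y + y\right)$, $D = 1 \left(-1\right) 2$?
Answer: $-960$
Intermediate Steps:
$D = -2$ ($D = \left(-1\right) 2 = -2$)
$Y{\left(g,y \right)} = 2 y \left(-16 + g\right)$ ($Y{\left(g,y \right)} = \left(-16 + g\right) 2 y = 2 y \left(-16 + g\right)$)
$16 \left(-3\right) Y{\left(11,D \right)} = 16 \left(-3\right) 2 \left(-2\right) \left(-16 + 11\right) = - 48 \cdot 2 \left(-2\right) \left(-5\right) = \left(-48\right) 20 = -960$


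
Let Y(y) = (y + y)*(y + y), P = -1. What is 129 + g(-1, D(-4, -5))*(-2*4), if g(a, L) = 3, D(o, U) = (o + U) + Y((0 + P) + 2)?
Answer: 105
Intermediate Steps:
Y(y) = 4*y**2 (Y(y) = (2*y)*(2*y) = 4*y**2)
D(o, U) = 4 + U + o (D(o, U) = (o + U) + 4*((0 - 1) + 2)**2 = (U + o) + 4*(-1 + 2)**2 = (U + o) + 4*1**2 = (U + o) + 4*1 = (U + o) + 4 = 4 + U + o)
129 + g(-1, D(-4, -5))*(-2*4) = 129 + 3*(-2*4) = 129 + 3*(-8) = 129 - 24 = 105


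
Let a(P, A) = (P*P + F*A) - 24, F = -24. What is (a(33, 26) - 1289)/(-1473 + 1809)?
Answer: -53/21 ≈ -2.5238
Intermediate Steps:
a(P, A) = -24 + P**2 - 24*A (a(P, A) = (P*P - 24*A) - 24 = (P**2 - 24*A) - 24 = -24 + P**2 - 24*A)
(a(33, 26) - 1289)/(-1473 + 1809) = ((-24 + 33**2 - 24*26) - 1289)/(-1473 + 1809) = ((-24 + 1089 - 624) - 1289)/336 = (441 - 1289)*(1/336) = -848*1/336 = -53/21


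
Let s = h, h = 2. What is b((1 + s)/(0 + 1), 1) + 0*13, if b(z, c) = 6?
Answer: 6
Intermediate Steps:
s = 2
b((1 + s)/(0 + 1), 1) + 0*13 = 6 + 0*13 = 6 + 0 = 6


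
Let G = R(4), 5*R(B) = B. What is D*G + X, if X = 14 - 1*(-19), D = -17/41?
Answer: 6697/205 ≈ 32.668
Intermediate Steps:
R(B) = B/5
G = 4/5 (G = (1/5)*4 = 4/5 ≈ 0.80000)
D = -17/41 (D = -17*1/41 = -17/41 ≈ -0.41463)
X = 33 (X = 14 + 19 = 33)
D*G + X = -17/41*4/5 + 33 = -68/205 + 33 = 6697/205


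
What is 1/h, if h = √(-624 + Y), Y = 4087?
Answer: √3463/3463 ≈ 0.016993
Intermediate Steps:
h = √3463 (h = √(-624 + 4087) = √3463 ≈ 58.847)
1/h = 1/(√3463) = √3463/3463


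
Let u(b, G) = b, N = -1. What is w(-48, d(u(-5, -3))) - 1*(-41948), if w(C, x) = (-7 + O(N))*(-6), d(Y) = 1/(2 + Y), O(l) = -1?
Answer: 41996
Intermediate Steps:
w(C, x) = 48 (w(C, x) = (-7 - 1)*(-6) = -8*(-6) = 48)
w(-48, d(u(-5, -3))) - 1*(-41948) = 48 - 1*(-41948) = 48 + 41948 = 41996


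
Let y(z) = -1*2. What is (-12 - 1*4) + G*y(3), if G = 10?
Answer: -36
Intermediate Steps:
y(z) = -2
(-12 - 1*4) + G*y(3) = (-12 - 1*4) + 10*(-2) = (-12 - 4) - 20 = -16 - 20 = -36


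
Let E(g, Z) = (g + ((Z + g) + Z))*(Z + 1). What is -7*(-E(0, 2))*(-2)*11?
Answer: -1848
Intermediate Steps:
E(g, Z) = (1 + Z)*(2*Z + 2*g) (E(g, Z) = (g + (g + 2*Z))*(1 + Z) = (2*Z + 2*g)*(1 + Z) = (1 + Z)*(2*Z + 2*g))
-7*(-E(0, 2))*(-2)*11 = -7*(-(2*2 + 2*0 + 2*2**2 + 2*2*0))*(-2)*11 = -7*(-(4 + 0 + 2*4 + 0))*(-2)*11 = -7*(-(4 + 0 + 8 + 0))*(-2)*11 = -7*(-1*12)*(-2)*11 = -(-84)*(-2)*11 = -7*24*11 = -168*11 = -1848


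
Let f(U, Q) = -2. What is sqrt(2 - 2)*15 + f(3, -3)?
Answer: -2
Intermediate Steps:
sqrt(2 - 2)*15 + f(3, -3) = sqrt(2 - 2)*15 - 2 = sqrt(0)*15 - 2 = 0*15 - 2 = 0 - 2 = -2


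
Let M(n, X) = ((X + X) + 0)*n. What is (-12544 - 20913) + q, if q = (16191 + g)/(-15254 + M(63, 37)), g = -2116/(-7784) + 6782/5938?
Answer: -2047565698967877/61197123008 ≈ -33459.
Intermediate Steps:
M(n, X) = 2*X*n (M(n, X) = (2*X + 0)*n = (2*X)*n = 2*X*n)
g = 8169487/5777674 (g = -2116*(-1/7784) + 6782*(1/5938) = 529/1946 + 3391/2969 = 8169487/5777674 ≈ 1.4140)
q = -93554489221/61197123008 (q = (16191 + 8169487/5777674)/(-15254 + 2*37*63) = 93554489221/(5777674*(-15254 + 4662)) = (93554489221/5777674)/(-10592) = (93554489221/5777674)*(-1/10592) = -93554489221/61197123008 ≈ -1.5287)
(-12544 - 20913) + q = (-12544 - 20913) - 93554489221/61197123008 = -33457 - 93554489221/61197123008 = -2047565698967877/61197123008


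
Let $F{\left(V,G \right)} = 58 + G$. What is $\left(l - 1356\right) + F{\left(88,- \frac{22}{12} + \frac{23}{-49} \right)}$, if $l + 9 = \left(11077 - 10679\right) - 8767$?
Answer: $- \frac{2845421}{294} \approx -9678.3$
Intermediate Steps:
$l = -8378$ ($l = -9 + \left(\left(11077 - 10679\right) - 8767\right) = -9 + \left(398 - 8767\right) = -9 - 8369 = -8378$)
$\left(l - 1356\right) + F{\left(88,- \frac{22}{12} + \frac{23}{-49} \right)} = \left(-8378 - 1356\right) + \left(58 + \left(- \frac{22}{12} + \frac{23}{-49}\right)\right) = -9734 + \left(58 + \left(\left(-22\right) \frac{1}{12} + 23 \left(- \frac{1}{49}\right)\right)\right) = -9734 + \left(58 - \frac{677}{294}\right) = -9734 + \frac{16375}{294} = - \frac{2845421}{294}$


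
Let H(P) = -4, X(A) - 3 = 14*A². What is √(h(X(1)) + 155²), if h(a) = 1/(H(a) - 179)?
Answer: 7*√16419858/183 ≈ 155.00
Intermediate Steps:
X(A) = 3 + 14*A²
h(a) = -1/183 (h(a) = 1/(-4 - 179) = 1/(-183) = -1/183)
√(h(X(1)) + 155²) = √(-1/183 + 155²) = √(-1/183 + 24025) = √(4396574/183) = 7*√16419858/183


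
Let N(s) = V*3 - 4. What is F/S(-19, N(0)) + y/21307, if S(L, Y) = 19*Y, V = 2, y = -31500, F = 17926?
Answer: 190376141/404833 ≈ 470.26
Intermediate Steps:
N(s) = 2 (N(s) = 2*3 - 4 = 6 - 4 = 2)
F/S(-19, N(0)) + y/21307 = 17926/((19*2)) - 31500/21307 = 17926/38 - 31500*1/21307 = 17926*(1/38) - 31500/21307 = 8963/19 - 31500/21307 = 190376141/404833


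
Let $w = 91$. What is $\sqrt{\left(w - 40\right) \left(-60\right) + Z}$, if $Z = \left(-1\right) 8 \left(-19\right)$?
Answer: $2 i \sqrt{727} \approx 53.926 i$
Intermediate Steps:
$Z = 152$ ($Z = \left(-8\right) \left(-19\right) = 152$)
$\sqrt{\left(w - 40\right) \left(-60\right) + Z} = \sqrt{\left(91 - 40\right) \left(-60\right) + 152} = \sqrt{51 \left(-60\right) + 152} = \sqrt{-3060 + 152} = \sqrt{-2908} = 2 i \sqrt{727}$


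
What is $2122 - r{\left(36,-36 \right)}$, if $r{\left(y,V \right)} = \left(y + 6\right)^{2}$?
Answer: $358$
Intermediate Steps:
$r{\left(y,V \right)} = \left(6 + y\right)^{2}$
$2122 - r{\left(36,-36 \right)} = 2122 - \left(6 + 36\right)^{2} = 2122 - 42^{2} = 2122 - 1764 = 358$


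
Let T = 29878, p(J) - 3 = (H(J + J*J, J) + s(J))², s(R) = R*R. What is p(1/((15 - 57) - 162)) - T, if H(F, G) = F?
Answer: -12935064301799/432972864 ≈ -29875.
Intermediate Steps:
s(R) = R²
p(J) = 3 + (J + 2*J²)² (p(J) = 3 + ((J + J*J) + J²)² = 3 + ((J + J²) + J²)² = 3 + (J + 2*J²)²)
p(1/((15 - 57) - 162)) - T = (3 + (1/((15 - 57) - 162))²*(1 + 2/((15 - 57) - 162))²) - 1*29878 = (3 + (1/(-42 - 162))²*(1 + 2/(-42 - 162))²) - 29878 = (3 + (1/(-204))²*(1 + 2/(-204))²) - 29878 = (3 + (-1/204)²*(1 + 2*(-1/204))²) - 29878 = (3 + (1 - 1/102)²/41616) - 29878 = (3 + (101/102)²/41616) - 29878 = (3 + (1/41616)*(10201/10404)) - 29878 = (3 + 10201/432972864) - 29878 = 1298928793/432972864 - 29878 = -12935064301799/432972864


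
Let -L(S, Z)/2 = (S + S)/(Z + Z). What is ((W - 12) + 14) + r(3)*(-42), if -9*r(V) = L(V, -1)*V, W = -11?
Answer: 75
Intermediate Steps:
L(S, Z) = -2*S/Z (L(S, Z) = -2*(S + S)/(Z + Z) = -2*2*S/(2*Z) = -2*2*S*1/(2*Z) = -2*S/Z)
r(V) = -2*V**2/9 (r(V) = -(-2*V/(-1))*V/9 = -(-2*V*(-1))*V/9 = -2*V*V/9 = -2*V**2/9)
((W - 12) + 14) + r(3)*(-42) = ((-11 - 12) + 14) - 2/9*3**2*(-42) = (-23 + 14) - 2/9*9*(-42) = -9 - 2*(-42) = -9 + 84 = 75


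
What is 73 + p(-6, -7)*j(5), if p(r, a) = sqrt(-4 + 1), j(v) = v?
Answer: 73 + 5*I*sqrt(3) ≈ 73.0 + 8.6602*I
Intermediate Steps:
p(r, a) = I*sqrt(3) (p(r, a) = sqrt(-3) = I*sqrt(3))
73 + p(-6, -7)*j(5) = 73 + (I*sqrt(3))*5 = 73 + 5*I*sqrt(3)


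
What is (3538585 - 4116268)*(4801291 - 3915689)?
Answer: -511597220166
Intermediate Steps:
(3538585 - 4116268)*(4801291 - 3915689) = -577683*885602 = -511597220166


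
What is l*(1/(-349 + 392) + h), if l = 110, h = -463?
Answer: -2189880/43 ≈ -50927.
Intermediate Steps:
l*(1/(-349 + 392) + h) = 110*(1/(-349 + 392) - 463) = 110*(1/43 - 463) = 110*(-19908/43) = -2189880/43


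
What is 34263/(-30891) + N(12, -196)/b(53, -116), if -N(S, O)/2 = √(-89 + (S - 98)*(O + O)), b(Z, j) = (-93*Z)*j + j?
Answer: -11421/10297 - √33623/285824 ≈ -1.1098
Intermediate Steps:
b(Z, j) = j - 93*Z*j (b(Z, j) = -93*Z*j + j = j - 93*Z*j)
N(S, O) = -2*√(-89 + 2*O*(-98 + S)) (N(S, O) = -2*√(-89 + (S - 98)*(O + O)) = -2*√(-89 + (-98 + S)*(2*O)) = -2*√(-89 + 2*O*(-98 + S)))
34263/(-30891) + N(12, -196)/b(53, -116) = 34263/(-30891) + (-2*√(-89 - 196*(-196) + 2*(-196)*12))/((-116*(1 - 93*53))) = 34263*(-1/30891) + (-2*√(-89 + 38416 - 4704))/((-116*(1 - 4929))) = -11421/10297 + (-2*√33623)/((-116*(-4928))) = -11421/10297 - 2*√33623/571648 = -11421/10297 - 2*√33623*(1/571648) = -11421/10297 - √33623/285824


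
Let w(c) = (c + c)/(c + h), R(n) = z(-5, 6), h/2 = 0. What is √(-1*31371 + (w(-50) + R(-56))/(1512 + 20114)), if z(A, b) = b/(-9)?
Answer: I*√33011349401613/32439 ≈ 177.12*I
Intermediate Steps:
h = 0 (h = 2*0 = 0)
z(A, b) = -b/9 (z(A, b) = b*(-⅑) = -b/9)
R(n) = -⅔ (R(n) = -⅑*6 = -⅔)
w(c) = 2 (w(c) = (c + c)/(c + 0) = (2*c)/c = 2)
√(-1*31371 + (w(-50) + R(-56))/(1512 + 20114)) = √(-1*31371 + (2 - ⅔)/(1512 + 20114)) = √(-31371 + (4/3)/21626) = √(-31371 + (4/3)*(1/21626)) = √(-31371 + 2/32439) = √(-1017643867/32439) = I*√33011349401613/32439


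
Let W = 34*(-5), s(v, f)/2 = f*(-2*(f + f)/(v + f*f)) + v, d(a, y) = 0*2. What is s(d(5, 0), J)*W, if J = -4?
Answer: 1360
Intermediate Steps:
d(a, y) = 0
s(v, f) = 2*v - 8*f**2/(v + f**2) (s(v, f) = 2*(f*(-2*(f + f)/(v + f*f)) + v) = 2*(f*(-2*2*f/(v + f**2)) + v) = 2*(f*(-4*f/(v + f**2)) + v) = 2*(-4*f**2/(v + f**2) + v) = 2*(v - 4*f**2/(v + f**2)) = 2*v - 8*f**2/(v + f**2))
W = -170
s(d(5, 0), J)*W = (2*(0**2 - 4*(-4)**2 + 0*(-4)**2)/(0 + (-4)**2))*(-170) = (2*(0 - 4*16 + 0*16)/(0 + 16))*(-170) = (2*(0 - 64 + 0)/16)*(-170) = (2*(1/16)*(-64))*(-170) = -8*(-170) = 1360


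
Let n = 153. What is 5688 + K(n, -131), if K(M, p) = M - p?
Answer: 5972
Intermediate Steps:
5688 + K(n, -131) = 5688 + (153 - 1*(-131)) = 5688 + (153 + 131) = 5688 + 284 = 5972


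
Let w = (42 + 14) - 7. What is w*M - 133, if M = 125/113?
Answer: -8904/113 ≈ -78.797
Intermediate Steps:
w = 49 (w = 56 - 7 = 49)
M = 125/113 (M = 125*(1/113) = 125/113 ≈ 1.1062)
w*M - 133 = 49*(125/113) - 133 = 6125/113 - 133 = -8904/113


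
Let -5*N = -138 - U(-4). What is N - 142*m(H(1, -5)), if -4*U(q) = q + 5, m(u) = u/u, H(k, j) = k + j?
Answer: -2289/20 ≈ -114.45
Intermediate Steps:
H(k, j) = j + k
m(u) = 1
U(q) = -5/4 - q/4 (U(q) = -(q + 5)/4 = -(5 + q)/4 = -5/4 - q/4)
N = 551/20 (N = -(-138 - (-5/4 - ¼*(-4)))/5 = -(-138 - (-5/4 + 1))/5 = -(-138 - 1*(-¼))/5 = -(-138 + ¼)/5 = -⅕*(-551/4) = 551/20 ≈ 27.550)
N - 142*m(H(1, -5)) = 551/20 - 142*1 = 551/20 - 142 = -2289/20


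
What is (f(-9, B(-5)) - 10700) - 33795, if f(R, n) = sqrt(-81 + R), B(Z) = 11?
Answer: -44495 + 3*I*sqrt(10) ≈ -44495.0 + 9.4868*I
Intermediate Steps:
(f(-9, B(-5)) - 10700) - 33795 = (sqrt(-81 - 9) - 10700) - 33795 = (sqrt(-90) - 10700) - 33795 = (3*I*sqrt(10) - 10700) - 33795 = (-10700 + 3*I*sqrt(10)) - 33795 = -44495 + 3*I*sqrt(10)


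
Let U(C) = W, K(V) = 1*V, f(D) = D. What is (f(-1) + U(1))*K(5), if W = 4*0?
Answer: -5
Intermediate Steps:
K(V) = V
W = 0
U(C) = 0
(f(-1) + U(1))*K(5) = (-1 + 0)*5 = -1*5 = -5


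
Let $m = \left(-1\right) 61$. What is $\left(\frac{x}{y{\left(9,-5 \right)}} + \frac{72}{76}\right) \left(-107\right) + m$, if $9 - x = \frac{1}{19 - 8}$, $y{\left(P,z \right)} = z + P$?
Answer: $- \frac{167487}{418} \approx -400.69$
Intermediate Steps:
$y{\left(P,z \right)} = P + z$
$x = \frac{98}{11}$ ($x = 9 - \frac{1}{19 - 8} = 9 - \frac{1}{11} = \frac{98}{11} \approx 8.9091$)
$m = -61$
$\left(\frac{x}{y{\left(9,-5 \right)}} + \frac{72}{76}\right) \left(-107\right) + m = \left(\frac{98}{11 \left(9 - 5\right)} + \frac{72}{76}\right) \left(-107\right) - 61 = \left(\frac{98}{11 \cdot 4} + 72 \cdot \frac{1}{76}\right) \left(-107\right) - 61 = \left(\frac{98}{11} \cdot \frac{1}{4} + \frac{18}{19}\right) \left(-107\right) - 61 = \left(\frac{49}{22} + \frac{18}{19}\right) \left(-107\right) - 61 = \frac{1327}{418} \left(-107\right) - 61 = - \frac{141989}{418} - 61 = - \frac{167487}{418}$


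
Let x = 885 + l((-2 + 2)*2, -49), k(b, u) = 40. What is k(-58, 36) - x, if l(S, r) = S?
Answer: -845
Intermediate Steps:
x = 885 (x = 885 + (-2 + 2)*2 = 885 + 0*2 = 885 + 0 = 885)
k(-58, 36) - x = 40 - 1*885 = 40 - 885 = -845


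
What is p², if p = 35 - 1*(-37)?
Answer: 5184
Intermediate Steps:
p = 72 (p = 35 + 37 = 72)
p² = 72² = 5184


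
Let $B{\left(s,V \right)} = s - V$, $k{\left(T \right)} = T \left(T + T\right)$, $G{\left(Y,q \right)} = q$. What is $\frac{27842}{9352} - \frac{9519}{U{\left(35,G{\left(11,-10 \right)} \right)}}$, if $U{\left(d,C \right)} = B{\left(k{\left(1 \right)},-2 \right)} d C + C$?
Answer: $\frac{10689909}{1098860} \approx 9.7282$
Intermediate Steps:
$k{\left(T \right)} = 2 T^{2}$ ($k{\left(T \right)} = T 2 T = 2 T^{2}$)
$U{\left(d,C \right)} = C + 4 C d$ ($U{\left(d,C \right)} = \left(2 \cdot 1^{2} - -2\right) d C + C = \left(2 \cdot 1 + 2\right) d C + C = \left(2 + 2\right) d C + C = 4 d C + C = 4 C d + C = C + 4 C d$)
$\frac{27842}{9352} - \frac{9519}{U{\left(35,G{\left(11,-10 \right)} \right)}} = \frac{27842}{9352} - \frac{9519}{\left(-10\right) \left(1 + 4 \cdot 35\right)} = 27842 \cdot \frac{1}{9352} - \frac{9519}{\left(-10\right) \left(1 + 140\right)} = \frac{13921}{4676} - \frac{9519}{\left(-10\right) 141} = \frac{13921}{4676} - \frac{9519}{-1410} = \frac{13921}{4676} - - \frac{3173}{470} = \frac{13921}{4676} + \frac{3173}{470} = \frac{10689909}{1098860}$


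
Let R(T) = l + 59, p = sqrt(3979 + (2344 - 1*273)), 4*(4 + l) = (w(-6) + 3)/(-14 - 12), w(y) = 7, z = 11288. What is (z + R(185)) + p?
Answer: 589831/52 + 55*sqrt(2) ≈ 11421.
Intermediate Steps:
l = -213/52 (l = -4 + ((7 + 3)/(-14 - 12))/4 = -4 + (10/(-26))/4 = -4 + (10*(-1/26))/4 = -4 + (1/4)*(-5/13) = -4 - 5/52 = -213/52 ≈ -4.0962)
p = 55*sqrt(2) (p = sqrt(3979 + (2344 - 273)) = sqrt(3979 + 2071) = sqrt(6050) = 55*sqrt(2) ≈ 77.782)
R(T) = 2855/52 (R(T) = -213/52 + 59 = 2855/52)
(z + R(185)) + p = (11288 + 2855/52) + 55*sqrt(2) = 589831/52 + 55*sqrt(2)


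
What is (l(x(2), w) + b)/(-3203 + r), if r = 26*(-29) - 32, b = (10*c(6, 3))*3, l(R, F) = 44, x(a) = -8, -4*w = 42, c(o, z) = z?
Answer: -134/3989 ≈ -0.033592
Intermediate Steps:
w = -21/2 (w = -¼*42 = -21/2 ≈ -10.500)
b = 90 (b = (10*3)*3 = 30*3 = 90)
r = -786 (r = -754 - 32 = -786)
(l(x(2), w) + b)/(-3203 + r) = (44 + 90)/(-3203 - 786) = 134/(-3989) = 134*(-1/3989) = -134/3989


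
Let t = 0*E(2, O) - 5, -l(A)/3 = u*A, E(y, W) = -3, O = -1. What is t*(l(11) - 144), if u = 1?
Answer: 885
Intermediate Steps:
l(A) = -3*A
t = -5 (t = 0*(-3) - 5 = 0 - 5 = -5)
t*(l(11) - 144) = -5*(-3*11 - 144) = -5*(-33 - 144) = -5*(-177) = 885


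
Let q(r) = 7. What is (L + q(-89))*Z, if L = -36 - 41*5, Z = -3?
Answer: 702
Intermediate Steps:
L = -241 (L = -36 - 205 = -241)
(L + q(-89))*Z = (-241 + 7)*(-3) = -234*(-3) = 702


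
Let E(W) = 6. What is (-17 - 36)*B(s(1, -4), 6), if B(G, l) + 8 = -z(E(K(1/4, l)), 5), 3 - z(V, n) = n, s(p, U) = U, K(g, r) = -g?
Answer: 318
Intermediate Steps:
z(V, n) = 3 - n
B(G, l) = -6 (B(G, l) = -8 - (3 - 1*5) = -8 - (3 - 5) = -8 - 1*(-2) = -8 + 2 = -6)
(-17 - 36)*B(s(1, -4), 6) = (-17 - 36)*(-6) = -53*(-6) = 318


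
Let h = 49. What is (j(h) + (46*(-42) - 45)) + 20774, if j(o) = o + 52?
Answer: 18898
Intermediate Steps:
j(o) = 52 + o
(j(h) + (46*(-42) - 45)) + 20774 = ((52 + 49) + (46*(-42) - 45)) + 20774 = (101 + (-1932 - 45)) + 20774 = (101 - 1977) + 20774 = -1876 + 20774 = 18898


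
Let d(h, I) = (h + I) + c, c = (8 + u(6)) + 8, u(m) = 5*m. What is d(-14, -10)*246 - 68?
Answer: 5344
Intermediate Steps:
c = 46 (c = (8 + 5*6) + 8 = (8 + 30) + 8 = 38 + 8 = 46)
d(h, I) = 46 + I + h (d(h, I) = (h + I) + 46 = (I + h) + 46 = 46 + I + h)
d(-14, -10)*246 - 68 = (46 - 10 - 14)*246 - 68 = 22*246 - 68 = 5412 - 68 = 5344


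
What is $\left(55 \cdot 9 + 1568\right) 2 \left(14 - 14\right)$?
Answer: $0$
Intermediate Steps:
$\left(55 \cdot 9 + 1568\right) 2 \left(14 - 14\right) = \left(495 + 1568\right) 2 \cdot 0 = 2063 \cdot 0 = 0$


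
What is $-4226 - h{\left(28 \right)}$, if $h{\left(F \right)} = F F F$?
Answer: $-26178$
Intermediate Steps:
$h{\left(F \right)} = F^{3}$ ($h{\left(F \right)} = F^{2} F = F^{3}$)
$-4226 - h{\left(28 \right)} = -4226 - 28^{3} = -4226 - 21952 = -26178$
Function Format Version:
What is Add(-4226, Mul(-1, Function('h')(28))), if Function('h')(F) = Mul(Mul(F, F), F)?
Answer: -26178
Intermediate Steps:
Function('h')(F) = Pow(F, 3) (Function('h')(F) = Mul(Pow(F, 2), F) = Pow(F, 3))
Add(-4226, Mul(-1, Function('h')(28))) = Add(-4226, Mul(-1, Pow(28, 3))) = Add(-4226, Mul(-1, 21952)) = Add(-4226, -21952) = -26178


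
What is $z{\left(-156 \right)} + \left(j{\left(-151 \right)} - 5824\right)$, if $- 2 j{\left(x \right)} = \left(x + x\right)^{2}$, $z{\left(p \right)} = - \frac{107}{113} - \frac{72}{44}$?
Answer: $- \frac{63925729}{1243} \approx -51429.0$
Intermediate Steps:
$z{\left(p \right)} = - \frac{3211}{1243}$ ($z{\left(p \right)} = \left(-107\right) \frac{1}{113} - \frac{18}{11} = - \frac{107}{113} - \frac{18}{11} = - \frac{3211}{1243}$)
$j{\left(x \right)} = - 2 x^{2}$ ($j{\left(x \right)} = - \frac{\left(x + x\right)^{2}}{2} = - \frac{\left(2 x\right)^{2}}{2} = - \frac{4 x^{2}}{2} = - 2 x^{2}$)
$z{\left(-156 \right)} + \left(j{\left(-151 \right)} - 5824\right) = - \frac{3211}{1243} - \left(5824 + 2 \left(-151\right)^{2}\right) = - \frac{3211}{1243} - 51426 = - \frac{63925729}{1243}$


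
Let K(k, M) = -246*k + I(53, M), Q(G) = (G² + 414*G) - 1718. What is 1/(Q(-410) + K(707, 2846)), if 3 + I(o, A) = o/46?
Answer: -46/8154965 ≈ -5.6407e-6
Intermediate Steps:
Q(G) = -1718 + G² + 414*G
I(o, A) = -3 + o/46
K(k, M) = -85/46 - 246*k (K(k, M) = -246*k + (-3 + (1/46)*53) = -246*k + (-3 + 53/46) = -246*k - 85/46 = -85/46 - 246*k)
1/(Q(-410) + K(707, 2846)) = 1/((-1718 + (-410)² + 414*(-410)) + (-85/46 - 246*707)) = 1/((-1718 + 168100 - 169740) + (-85/46 - 173922)) = 1/(-3358 - 8000497/46) = 1/(-8154965/46) = -46/8154965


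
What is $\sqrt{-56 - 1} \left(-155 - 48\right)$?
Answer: $- 203 i \sqrt{57} \approx - 1532.6 i$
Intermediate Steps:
$\sqrt{-56 - 1} \left(-155 - 48\right) = \sqrt{-57} \left(-203\right) = i \sqrt{57} \left(-203\right) = - 203 i \sqrt{57}$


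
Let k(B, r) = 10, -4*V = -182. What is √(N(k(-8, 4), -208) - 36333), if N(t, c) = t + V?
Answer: I*√145110/2 ≈ 190.47*I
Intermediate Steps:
V = 91/2 (V = -¼*(-182) = 91/2 ≈ 45.500)
N(t, c) = 91/2 + t (N(t, c) = t + 91/2 = 91/2 + t)
√(N(k(-8, 4), -208) - 36333) = √((91/2 + 10) - 36333) = √(111/2 - 36333) = √(-72555/2) = I*√145110/2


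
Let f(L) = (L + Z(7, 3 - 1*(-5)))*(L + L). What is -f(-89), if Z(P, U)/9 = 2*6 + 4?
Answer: 9790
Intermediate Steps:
Z(P, U) = 144 (Z(P, U) = 9*(2*6 + 4) = 9*(12 + 4) = 9*16 = 144)
f(L) = 2*L*(144 + L) (f(L) = (L + 144)*(L + L) = (144 + L)*(2*L) = 2*L*(144 + L))
-f(-89) = -2*(-89)*(144 - 89) = -2*(-89)*55 = -1*(-9790) = 9790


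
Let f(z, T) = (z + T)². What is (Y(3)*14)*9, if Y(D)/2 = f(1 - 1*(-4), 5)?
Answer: 25200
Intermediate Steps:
f(z, T) = (T + z)²
Y(D) = 200 (Y(D) = 2*(5 + (1 - 1*(-4)))² = 2*(5 + (1 + 4))² = 2*(5 + 5)² = 2*10² = 2*100 = 200)
(Y(3)*14)*9 = (200*14)*9 = 2800*9 = 25200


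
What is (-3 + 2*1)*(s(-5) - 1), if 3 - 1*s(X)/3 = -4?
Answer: -20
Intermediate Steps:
s(X) = 21 (s(X) = 9 - 3*(-4) = 9 + 12 = 21)
(-3 + 2*1)*(s(-5) - 1) = (-3 + 2*1)*(21 - 1) = (-3 + 2)*20 = -1*20 = -20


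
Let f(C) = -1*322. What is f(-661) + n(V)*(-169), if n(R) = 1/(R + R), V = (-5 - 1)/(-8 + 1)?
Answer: -5047/12 ≈ -420.58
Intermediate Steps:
f(C) = -322
V = 6/7 (V = -6/(-7) = -6*(-1/7) = 6/7 ≈ 0.85714)
n(R) = 1/(2*R)
f(-661) + n(V)*(-169) = -322 + (1/(2*(6/7)))*(-169) = -322 + ((1/2)*(7/6))*(-169) = -322 + (7/12)*(-169) = -322 - 1183/12 = -5047/12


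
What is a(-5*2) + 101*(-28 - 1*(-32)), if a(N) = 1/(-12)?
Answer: 4847/12 ≈ 403.92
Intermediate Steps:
a(N) = -1/12 (a(N) = 1*(-1/12) = -1/12)
a(-5*2) + 101*(-28 - 1*(-32)) = -1/12 + 101*(-28 - 1*(-32)) = -1/12 + 101*(-28 + 32) = -1/12 + 101*4 = -1/12 + 404 = 4847/12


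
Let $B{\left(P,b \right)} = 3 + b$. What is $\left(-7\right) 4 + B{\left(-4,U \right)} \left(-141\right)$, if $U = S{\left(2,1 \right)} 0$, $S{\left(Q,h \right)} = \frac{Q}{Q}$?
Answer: $-451$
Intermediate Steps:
$S{\left(Q,h \right)} = 1$
$U = 0$ ($U = 1 \cdot 0 = 0$)
$\left(-7\right) 4 + B{\left(-4,U \right)} \left(-141\right) = \left(-7\right) 4 + \left(3 + 0\right) \left(-141\right) = -28 + 3 \left(-141\right) = -28 - 423 = -451$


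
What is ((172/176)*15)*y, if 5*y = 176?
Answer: 516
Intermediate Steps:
y = 176/5 (y = (⅕)*176 = 176/5 ≈ 35.200)
((172/176)*15)*y = ((172/176)*15)*(176/5) = ((172*(1/176))*15)*(176/5) = ((43/44)*15)*(176/5) = (645/44)*(176/5) = 516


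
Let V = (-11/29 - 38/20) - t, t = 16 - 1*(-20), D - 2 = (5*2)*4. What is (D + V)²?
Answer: 1164241/84100 ≈ 13.844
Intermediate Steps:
D = 42 (D = 2 + (5*2)*4 = 2 + 10*4 = 2 + 40 = 42)
t = 36 (t = 16 + 20 = 36)
V = -11101/290 (V = (-11/29 - 38/20) - 1*36 = (-11*1/29 - 38*1/20) - 36 = (-11/29 - 19/10) - 36 = -661/290 - 36 = -11101/290 ≈ -38.279)
(D + V)² = (42 - 11101/290)² = (1079/290)² = 1164241/84100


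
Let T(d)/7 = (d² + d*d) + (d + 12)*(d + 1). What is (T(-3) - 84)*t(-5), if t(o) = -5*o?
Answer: -2100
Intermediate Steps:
T(d) = 14*d² + 7*(1 + d)*(12 + d) (T(d) = 7*((d² + d*d) + (d + 12)*(d + 1)) = 7*((d² + d²) + (12 + d)*(1 + d)) = 7*(2*d² + (1 + d)*(12 + d)) = 14*d² + 7*(1 + d)*(12 + d))
(T(-3) - 84)*t(-5) = ((84 + 21*(-3)² + 91*(-3)) - 84)*(-5*(-5)) = ((84 + 21*9 - 273) - 84)*25 = ((84 + 189 - 273) - 84)*25 = (0 - 84)*25 = -84*25 = -2100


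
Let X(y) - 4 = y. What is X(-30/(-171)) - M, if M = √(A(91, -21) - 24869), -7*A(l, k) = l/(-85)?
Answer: 238/57 - 26*I*√265795/85 ≈ 4.1754 - 157.7*I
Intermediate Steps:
A(l, k) = l/595 (A(l, k) = -l/(7*(-85)) = -l*(-1)/(7*85) = -(-1)*l/595 = l/595)
X(y) = 4 + y
M = 26*I*√265795/85 (M = √((1/595)*91 - 24869) = √(13/85 - 24869) = √(-2113852/85) = 26*I*√265795/85 ≈ 157.7*I)
X(-30/(-171)) - M = (4 - 30/(-171)) - 26*I*√265795/85 = (4 - 30*(-1/171)) - 26*I*√265795/85 = (4 + 10/57) - 26*I*√265795/85 = 238/57 - 26*I*√265795/85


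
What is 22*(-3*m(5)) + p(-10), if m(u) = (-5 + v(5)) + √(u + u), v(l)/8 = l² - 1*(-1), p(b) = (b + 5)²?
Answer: -13373 - 66*√10 ≈ -13582.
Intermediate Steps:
p(b) = (5 + b)²
v(l) = 8 + 8*l² (v(l) = 8*(l² - 1*(-1)) = 8*(l² + 1) = 8*(1 + l²) = 8 + 8*l²)
m(u) = 203 + √2*√u (m(u) = (-5 + (8 + 8*5²)) + √(u + u) = (-5 + (8 + 8*25)) + √(2*u) = (-5 + (8 + 200)) + √2*√u = (-5 + 208) + √2*√u = 203 + √2*√u)
22*(-3*m(5)) + p(-10) = 22*(-3*(203 + √2*√5)) + (5 - 10)² = 22*(-3*(203 + √10)) + (-5)² = 22*(-609 - 3*√10) + 25 = (-13398 - 66*√10) + 25 = -13373 - 66*√10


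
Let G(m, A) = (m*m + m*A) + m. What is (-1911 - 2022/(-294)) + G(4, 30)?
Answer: -86442/49 ≈ -1764.1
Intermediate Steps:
G(m, A) = m + m² + A*m (G(m, A) = (m² + A*m) + m = m + m² + A*m)
(-1911 - 2022/(-294)) + G(4, 30) = (-1911 - 2022/(-294)) + 4*(1 + 30 + 4) = (-1911 - 2022*(-1/294)) + 4*35 = (-1911 + 337/49) + 140 = -93302/49 + 140 = -86442/49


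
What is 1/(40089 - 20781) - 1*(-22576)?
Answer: 435897409/19308 ≈ 22576.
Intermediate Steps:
1/(40089 - 20781) - 1*(-22576) = 1/19308 + 22576 = 435897409/19308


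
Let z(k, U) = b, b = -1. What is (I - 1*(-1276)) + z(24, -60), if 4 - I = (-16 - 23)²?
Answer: -242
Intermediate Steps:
I = -1517 (I = 4 - (-16 - 23)² = 4 - 1*(-39)² = 4 - 1*1521 = 4 - 1521 = -1517)
z(k, U) = -1
(I - 1*(-1276)) + z(24, -60) = (-1517 - 1*(-1276)) - 1 = (-1517 + 1276) - 1 = -241 - 1 = -242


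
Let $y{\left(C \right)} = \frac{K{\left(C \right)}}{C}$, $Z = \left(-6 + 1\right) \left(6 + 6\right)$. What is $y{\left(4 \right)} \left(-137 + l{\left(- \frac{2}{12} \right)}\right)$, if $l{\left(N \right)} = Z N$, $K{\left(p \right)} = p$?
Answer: $-127$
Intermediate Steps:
$Z = -60$ ($Z = \left(-5\right) 12 = -60$)
$l{\left(N \right)} = - 60 N$
$y{\left(C \right)} = 1$ ($y{\left(C \right)} = \frac{C}{C} = 1$)
$y{\left(4 \right)} \left(-137 + l{\left(- \frac{2}{12} \right)}\right) = 1 \left(-137 - 60 \left(- \frac{2}{12}\right)\right) = 1 \left(-137 - 60 \left(\left(-2\right) \frac{1}{12}\right)\right) = 1 \left(-137 - -10\right) = 1 \left(-137 + 10\right) = 1 \left(-127\right) = -127$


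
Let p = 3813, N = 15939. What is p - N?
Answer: -12126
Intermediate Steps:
p - N = 3813 - 1*15939 = 3813 - 15939 = -12126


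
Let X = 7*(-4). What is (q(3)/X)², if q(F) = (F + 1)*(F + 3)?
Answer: 36/49 ≈ 0.73469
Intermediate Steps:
q(F) = (1 + F)*(3 + F)
X = -28
(q(3)/X)² = ((3 + 3² + 4*3)/(-28))² = ((3 + 9 + 12)*(-1/28))² = (24*(-1/28))² = (-6/7)² = 36/49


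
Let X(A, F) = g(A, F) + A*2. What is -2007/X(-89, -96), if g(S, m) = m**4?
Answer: -2007/84934478 ≈ -2.3630e-5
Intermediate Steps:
X(A, F) = F**4 + 2*A (X(A, F) = F**4 + A*2 = F**4 + 2*A)
-2007/X(-89, -96) = -2007/((-96)**4 + 2*(-89)) = -2007/(84934656 - 178) = -2007/84934478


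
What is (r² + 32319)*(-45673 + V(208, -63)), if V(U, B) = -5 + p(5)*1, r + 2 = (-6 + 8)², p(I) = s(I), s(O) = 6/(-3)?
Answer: -1476514640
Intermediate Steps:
s(O) = -2 (s(O) = 6*(-⅓) = -2)
p(I) = -2
r = 2 (r = -2 + (-6 + 8)² = -2 + 2² = -2 + 4 = 2)
V(U, B) = -7 (V(U, B) = -5 - 2*1 = -5 - 2 = -7)
(r² + 32319)*(-45673 + V(208, -63)) = (2² + 32319)*(-45673 - 7) = (4 + 32319)*(-45680) = 32323*(-45680) = -1476514640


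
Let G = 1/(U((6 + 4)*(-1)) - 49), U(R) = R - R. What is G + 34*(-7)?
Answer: -11663/49 ≈ -238.02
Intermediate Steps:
U(R) = 0
G = -1/49 (G = 1/(0 - 49) = 1/(-49) = -1/49 ≈ -0.020408)
G + 34*(-7) = -1/49 + 34*(-7) = -1/49 - 238 = -11663/49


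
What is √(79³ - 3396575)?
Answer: 4*I*√181471 ≈ 1704.0*I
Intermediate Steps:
√(79³ - 3396575) = √(493039 - 3396575) = √(-2903536) = 4*I*√181471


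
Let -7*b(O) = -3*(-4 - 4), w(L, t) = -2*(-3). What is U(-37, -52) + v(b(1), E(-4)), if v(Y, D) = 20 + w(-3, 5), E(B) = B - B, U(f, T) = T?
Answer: -26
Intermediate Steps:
w(L, t) = 6
b(O) = -24/7 (b(O) = -(-3)*(-4 - 4)/7 = -(-3)*(-8)/7 = -⅐*24 = -24/7)
E(B) = 0
v(Y, D) = 26 (v(Y, D) = 20 + 6 = 26)
U(-37, -52) + v(b(1), E(-4)) = -52 + 26 = -26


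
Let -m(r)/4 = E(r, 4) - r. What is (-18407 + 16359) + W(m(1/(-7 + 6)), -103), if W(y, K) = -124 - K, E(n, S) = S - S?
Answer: -2069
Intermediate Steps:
E(n, S) = 0
m(r) = 4*r (m(r) = -4*(0 - r) = -(-4)*r = 4*r)
(-18407 + 16359) + W(m(1/(-7 + 6)), -103) = (-18407 + 16359) + (-124 - 1*(-103)) = -2048 + (-124 + 103) = -2048 - 21 = -2069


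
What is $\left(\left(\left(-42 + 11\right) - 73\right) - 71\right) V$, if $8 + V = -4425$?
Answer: $775775$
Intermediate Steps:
$V = -4433$ ($V = -8 - 4425 = -4433$)
$\left(\left(\left(-42 + 11\right) - 73\right) - 71\right) V = \left(\left(\left(-42 + 11\right) - 73\right) - 71\right) \left(-4433\right) = \left(\left(-31 - 73\right) - 71\right) \left(-4433\right) = \left(-104 - 71\right) \left(-4433\right) = \left(-175\right) \left(-4433\right) = 775775$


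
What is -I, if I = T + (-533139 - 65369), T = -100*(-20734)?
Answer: -1474892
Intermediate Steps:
T = 2073400
I = 1474892 (I = 2073400 + (-533139 - 65369) = 2073400 - 598508 = 1474892)
-I = -1*1474892 = -1474892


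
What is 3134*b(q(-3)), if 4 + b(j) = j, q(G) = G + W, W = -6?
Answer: -40742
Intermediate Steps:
q(G) = -6 + G (q(G) = G - 6 = -6 + G)
b(j) = -4 + j
3134*b(q(-3)) = 3134*(-4 + (-6 - 3)) = 3134*(-4 - 9) = 3134*(-13) = -40742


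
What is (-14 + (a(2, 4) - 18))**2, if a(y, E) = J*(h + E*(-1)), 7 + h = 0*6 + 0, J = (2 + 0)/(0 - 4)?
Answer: 2809/4 ≈ 702.25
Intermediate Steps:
J = -1/2 (J = 2/(-4) = 2*(-1/4) = -1/2 ≈ -0.50000)
h = -7 (h = -7 + (0*6 + 0) = -7 + (0 + 0) = -7 + 0 = -7)
a(y, E) = 7/2 + E/2 (a(y, E) = -(-7 + E*(-1))/2 = -(-7 - E)/2 = 7/2 + E/2)
(-14 + (a(2, 4) - 18))**2 = (-14 + ((7/2 + (1/2)*4) - 18))**2 = (-14 + ((7/2 + 2) - 18))**2 = (-14 + (11/2 - 18))**2 = (-14 - 25/2)**2 = (-53/2)**2 = 2809/4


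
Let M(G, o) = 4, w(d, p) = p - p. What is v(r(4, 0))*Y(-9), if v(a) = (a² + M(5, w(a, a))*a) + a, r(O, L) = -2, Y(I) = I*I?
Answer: -486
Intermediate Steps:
Y(I) = I²
w(d, p) = 0
v(a) = a² + 5*a (v(a) = (a² + 4*a) + a = a² + 5*a)
v(r(4, 0))*Y(-9) = -2*(5 - 2)*(-9)² = -2*3*81 = -6*81 = -486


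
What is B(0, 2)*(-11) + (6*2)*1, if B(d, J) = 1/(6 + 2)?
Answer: 85/8 ≈ 10.625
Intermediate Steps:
B(d, J) = ⅛ (B(d, J) = 1/8 = ⅛)
B(0, 2)*(-11) + (6*2)*1 = (⅛)*(-11) + (6*2)*1 = -11/8 + 12*1 = -11/8 + 12 = 85/8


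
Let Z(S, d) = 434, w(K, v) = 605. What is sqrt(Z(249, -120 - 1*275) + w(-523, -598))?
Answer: sqrt(1039) ≈ 32.234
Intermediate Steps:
sqrt(Z(249, -120 - 1*275) + w(-523, -598)) = sqrt(434 + 605) = sqrt(1039)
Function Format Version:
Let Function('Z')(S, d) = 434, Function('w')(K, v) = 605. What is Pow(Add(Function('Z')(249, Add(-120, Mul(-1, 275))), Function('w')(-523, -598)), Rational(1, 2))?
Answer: Pow(1039, Rational(1, 2)) ≈ 32.234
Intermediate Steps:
Pow(Add(Function('Z')(249, Add(-120, Mul(-1, 275))), Function('w')(-523, -598)), Rational(1, 2)) = Pow(Add(434, 605), Rational(1, 2)) = Pow(1039, Rational(1, 2))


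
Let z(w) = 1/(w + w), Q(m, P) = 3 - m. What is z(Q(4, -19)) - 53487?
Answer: -106975/2 ≈ -53488.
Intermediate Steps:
z(w) = 1/(2*w)
z(Q(4, -19)) - 53487 = 1/(2*(3 - 1*4)) - 53487 = 1/(2*(3 - 4)) - 53487 = (½)/(-1) - 53487 = (½)*(-1) - 53487 = -½ - 53487 = -106975/2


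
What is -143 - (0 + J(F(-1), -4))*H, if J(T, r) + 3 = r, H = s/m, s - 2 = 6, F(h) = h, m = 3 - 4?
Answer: -199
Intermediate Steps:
m = -1
s = 8 (s = 2 + 6 = 8)
H = -8 (H = 8/(-1) = 8*(-1) = -8)
J(T, r) = -3 + r
-143 - (0 + J(F(-1), -4))*H = -143 - (0 + (-3 - 4))*(-8) = -143 - (0 - 7)*(-8) = -143 - (-7)*(-8) = -143 - 1*56 = -143 - 56 = -199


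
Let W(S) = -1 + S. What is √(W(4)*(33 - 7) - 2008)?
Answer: I*√1930 ≈ 43.932*I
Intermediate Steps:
√(W(4)*(33 - 7) - 2008) = √((-1 + 4)*(33 - 7) - 2008) = √(3*26 - 2008) = √(78 - 2008) = √(-1930) = I*√1930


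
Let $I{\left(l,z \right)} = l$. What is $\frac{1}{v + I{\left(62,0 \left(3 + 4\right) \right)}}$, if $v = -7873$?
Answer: $- \frac{1}{7811} \approx -0.00012802$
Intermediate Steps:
$\frac{1}{v + I{\left(62,0 \left(3 + 4\right) \right)}} = \frac{1}{-7873 + 62} = \frac{1}{-7811} = - \frac{1}{7811}$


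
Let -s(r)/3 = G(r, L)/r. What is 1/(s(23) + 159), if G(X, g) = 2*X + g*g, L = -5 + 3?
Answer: 23/3507 ≈ 0.0065583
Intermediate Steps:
L = -2
G(X, g) = g² + 2*X (G(X, g) = 2*X + g² = g² + 2*X)
s(r) = -3*(4 + 2*r)/r (s(r) = -3*((-2)² + 2*r)/r = -3*(4 + 2*r)/r)
1/(s(23) + 159) = 1/((-6 - 12/23) + 159) = 1/(-150/23 + 159) = 1/(3507/23) = 23/3507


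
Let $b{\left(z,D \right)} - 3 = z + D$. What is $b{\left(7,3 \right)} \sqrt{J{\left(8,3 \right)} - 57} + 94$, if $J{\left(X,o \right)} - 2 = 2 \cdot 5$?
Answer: $94 + 39 i \sqrt{5} \approx 94.0 + 87.207 i$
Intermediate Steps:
$J{\left(X,o \right)} = 12$ ($J{\left(X,o \right)} = 2 + 2 \cdot 5 = 2 + 10 = 12$)
$b{\left(z,D \right)} = 3 + D + z$ ($b{\left(z,D \right)} = 3 + \left(z + D\right) = 3 + \left(D + z\right) = 3 + D + z$)
$b{\left(7,3 \right)} \sqrt{J{\left(8,3 \right)} - 57} + 94 = \left(3 + 3 + 7\right) \sqrt{12 - 57} + 94 = 13 \sqrt{-45} + 94 = 13 \cdot 3 i \sqrt{5} + 94 = 39 i \sqrt{5} + 94 = 94 + 39 i \sqrt{5}$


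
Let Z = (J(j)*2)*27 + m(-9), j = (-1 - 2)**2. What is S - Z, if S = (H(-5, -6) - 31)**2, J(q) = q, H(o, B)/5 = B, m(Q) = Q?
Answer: 3244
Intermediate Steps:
H(o, B) = 5*B
j = 9 (j = (-3)**2 = 9)
S = 3721 (S = (5*(-6) - 31)**2 = (-30 - 31)**2 = (-61)**2 = 3721)
Z = 477 (Z = (9*2)*27 - 9 = 18*27 - 9 = 486 - 9 = 477)
S - Z = 3721 - 1*477 = 3721 - 477 = 3244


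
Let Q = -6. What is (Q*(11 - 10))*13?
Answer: -78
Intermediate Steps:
(Q*(11 - 10))*13 = -6*(11 - 10)*13 = -6*1*13 = -6*13 = -78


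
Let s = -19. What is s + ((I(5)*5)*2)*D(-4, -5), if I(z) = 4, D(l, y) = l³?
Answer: -2579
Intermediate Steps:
s + ((I(5)*5)*2)*D(-4, -5) = -19 + ((4*5)*2)*(-4)³ = -19 + (20*2)*(-64) = -19 + 40*(-64) = -19 - 2560 = -2579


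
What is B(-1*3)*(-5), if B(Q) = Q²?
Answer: -45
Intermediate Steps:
B(-1*3)*(-5) = (-1*3)²*(-5) = (-3)²*(-5) = 9*(-5) = -45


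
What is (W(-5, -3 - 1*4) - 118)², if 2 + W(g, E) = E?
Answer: 16129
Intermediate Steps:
W(g, E) = -2 + E
(W(-5, -3 - 1*4) - 118)² = ((-2 + (-3 - 1*4)) - 118)² = ((-2 + (-3 - 4)) - 118)² = ((-2 - 7) - 118)² = (-9 - 118)² = (-127)² = 16129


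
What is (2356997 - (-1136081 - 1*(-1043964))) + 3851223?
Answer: 6300337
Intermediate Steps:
(2356997 - (-1136081 - 1*(-1043964))) + 3851223 = (2356997 - (-1136081 + 1043964)) + 3851223 = (2356997 - 1*(-92117)) + 3851223 = (2356997 + 92117) + 3851223 = 2449114 + 3851223 = 6300337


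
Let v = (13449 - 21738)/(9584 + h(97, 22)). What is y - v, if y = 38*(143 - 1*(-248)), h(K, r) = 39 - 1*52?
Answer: 142214207/9571 ≈ 14859.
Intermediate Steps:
h(K, r) = -13 (h(K, r) = 39 - 52 = -13)
v = -8289/9571 (v = (13449 - 21738)/(9584 - 13) = -8289/9571 ≈ -0.86605)
y = 14858 (y = 38*(143 + 248) = 38*391 = 14858)
y - v = 14858 - 1*(-8289/9571) = 14858 + 8289/9571 = 142214207/9571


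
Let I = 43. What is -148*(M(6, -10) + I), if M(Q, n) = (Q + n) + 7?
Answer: -6808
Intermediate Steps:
M(Q, n) = 7 + Q + n
-148*(M(6, -10) + I) = -148*((7 + 6 - 10) + 43) = -148*(3 + 43) = -148*46 = -6808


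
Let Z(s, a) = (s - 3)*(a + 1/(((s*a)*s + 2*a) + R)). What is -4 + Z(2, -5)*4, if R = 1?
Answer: 468/29 ≈ 16.138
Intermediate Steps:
Z(s, a) = (-3 + s)*(a + 1/(1 + 2*a + a*s**2)) (Z(s, a) = (s - 3)*(a + 1/(((s*a)*s + 2*a) + 1)) = (-3 + s)*(a + 1/(((a*s)*s + 2*a) + 1)) = (-3 + s)*(a + 1/((a*s**2 + 2*a) + 1)) = (-3 + s)*(a + 1/((2*a + a*s**2) + 1)) = (-3 + s)*(a + 1/(1 + 2*a + a*s**2)))
-4 + Z(2, -5)*4 = -4 + ((-3 + 2 - 6*(-5)**2 - 3*(-5) - 5*2 + (-5)**2*2**3 - 3*(-5)**2*2**2 + 2*2*(-5)**2)/(1 + 2*(-5) - 5*2**2))*4 = -4 + ((-3 + 2 - 6*25 + 15 - 10 + 25*8 - 3*25*4 + 2*2*25)/(1 - 10 - 5*4))*4 = -4 + ((-3 + 2 - 150 + 15 - 10 + 200 - 300 + 100)/(1 - 10 - 20))*4 = -4 + (-146/(-29))*4 = -4 - 1/29*(-146)*4 = -4 + (146/29)*4 = -4 + 584/29 = 468/29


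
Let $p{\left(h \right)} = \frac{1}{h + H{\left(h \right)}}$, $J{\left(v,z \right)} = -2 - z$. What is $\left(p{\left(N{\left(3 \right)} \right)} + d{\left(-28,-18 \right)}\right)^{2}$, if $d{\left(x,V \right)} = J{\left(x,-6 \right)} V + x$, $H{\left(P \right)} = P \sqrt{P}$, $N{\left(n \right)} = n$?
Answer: $\frac{90301}{9} - \frac{601 \sqrt{3}}{18} \approx 9975.6$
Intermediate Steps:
$H{\left(P \right)} = P^{\frac{3}{2}}$
$d{\left(x,V \right)} = x + 4 V$ ($d{\left(x,V \right)} = \left(-2 - -6\right) V + x = \left(-2 + 6\right) V + x = 4 V + x = x + 4 V$)
$p{\left(h \right)} = \frac{1}{h + h^{\frac{3}{2}}}$
$\left(p{\left(N{\left(3 \right)} \right)} + d{\left(-28,-18 \right)}\right)^{2} = \left(\frac{1}{3 + 3^{\frac{3}{2}}} + \left(-28 + 4 \left(-18\right)\right)\right)^{2} = \left(\frac{1}{3 + 3 \sqrt{3}} - 100\right)^{2} = \left(-100 + \frac{1}{3 + 3 \sqrt{3}}\right)^{2}$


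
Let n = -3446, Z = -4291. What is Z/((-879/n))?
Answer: -14786786/879 ≈ -16822.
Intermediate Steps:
Z/((-879/n)) = -4291/((-879/(-3446))) = -4291/((-879*(-1/3446))) = -4291/879/3446 = -4291*3446/879 = -14786786/879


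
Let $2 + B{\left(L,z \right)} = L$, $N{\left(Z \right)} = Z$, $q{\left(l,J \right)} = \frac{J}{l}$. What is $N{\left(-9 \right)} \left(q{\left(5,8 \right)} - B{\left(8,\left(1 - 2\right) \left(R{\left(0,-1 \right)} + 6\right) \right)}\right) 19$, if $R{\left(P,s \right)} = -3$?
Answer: $\frac{3762}{5} \approx 752.4$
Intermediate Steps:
$B{\left(L,z \right)} = -2 + L$
$N{\left(-9 \right)} \left(q{\left(5,8 \right)} - B{\left(8,\left(1 - 2\right) \left(R{\left(0,-1 \right)} + 6\right) \right)}\right) 19 = - 9 \left(\frac{8}{5} - \left(-2 + 8\right)\right) 19 = - 9 \left(8 \cdot \frac{1}{5} - 6\right) 19 = - 9 \left(\frac{8}{5} - 6\right) 19 = \left(-9\right) \left(- \frac{22}{5}\right) 19 = \frac{198}{5} \cdot 19 = \frac{3762}{5}$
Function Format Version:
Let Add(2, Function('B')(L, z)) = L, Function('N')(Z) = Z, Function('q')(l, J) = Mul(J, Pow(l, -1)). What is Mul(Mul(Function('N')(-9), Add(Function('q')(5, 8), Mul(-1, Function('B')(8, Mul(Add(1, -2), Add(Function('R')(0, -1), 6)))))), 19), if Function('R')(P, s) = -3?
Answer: Rational(3762, 5) ≈ 752.40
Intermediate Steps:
Function('B')(L, z) = Add(-2, L)
Mul(Mul(Function('N')(-9), Add(Function('q')(5, 8), Mul(-1, Function('B')(8, Mul(Add(1, -2), Add(Function('R')(0, -1), 6)))))), 19) = Mul(Mul(-9, Add(Mul(8, Pow(5, -1)), Mul(-1, Add(-2, 8)))), 19) = Mul(Mul(-9, Add(Mul(8, Rational(1, 5)), Mul(-1, 6))), 19) = Mul(Mul(-9, Add(Rational(8, 5), -6)), 19) = Mul(Mul(-9, Rational(-22, 5)), 19) = Mul(Rational(198, 5), 19) = Rational(3762, 5)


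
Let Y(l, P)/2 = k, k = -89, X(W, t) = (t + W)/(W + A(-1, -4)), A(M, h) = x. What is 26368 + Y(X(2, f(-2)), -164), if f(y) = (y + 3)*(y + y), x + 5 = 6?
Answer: 26190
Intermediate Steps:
x = 1 (x = -5 + 6 = 1)
A(M, h) = 1
f(y) = 2*y*(3 + y) (f(y) = (3 + y)*(2*y) = 2*y*(3 + y))
X(W, t) = (W + t)/(1 + W) (X(W, t) = (t + W)/(W + 1) = (W + t)/(1 + W))
Y(l, P) = -178 (Y(l, P) = 2*(-89) = -178)
26368 + Y(X(2, f(-2)), -164) = 26368 - 178 = 26190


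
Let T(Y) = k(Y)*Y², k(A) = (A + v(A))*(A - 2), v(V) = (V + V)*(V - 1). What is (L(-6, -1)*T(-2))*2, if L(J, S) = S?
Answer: 320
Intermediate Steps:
v(V) = 2*V*(-1 + V) (v(V) = (2*V)*(-1 + V) = 2*V*(-1 + V))
k(A) = (-2 + A)*(A + 2*A*(-1 + A)) (k(A) = (A + 2*A*(-1 + A))*(A - 2) = (A + 2*A*(-1 + A))*(-2 + A) = (-2 + A)*(A + 2*A*(-1 + A)))
T(Y) = Y³*(2 - 5*Y + 2*Y²) (T(Y) = (Y*(2 - 5*Y + 2*Y²))*Y² = Y³*(2 - 5*Y + 2*Y²))
(L(-6, -1)*T(-2))*2 = -(-2)³*(2 - 5*(-2) + 2*(-2)²)*2 = -(-8)*(2 + 10 + 2*4)*2 = -(-8)*(2 + 10 + 8)*2 = -(-8)*20*2 = -1*(-160)*2 = 160*2 = 320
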